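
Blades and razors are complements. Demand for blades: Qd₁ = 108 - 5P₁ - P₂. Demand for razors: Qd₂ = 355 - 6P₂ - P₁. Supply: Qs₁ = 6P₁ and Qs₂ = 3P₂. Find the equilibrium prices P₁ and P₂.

P₁ = 617/98, P₂ = 3797/98

Market 1: 108 - 5P₁ - P₂ = 6P₁ → 11P₁ + P₂ = 108.
Market 2: 9P₂ + P₁ = 355.
Eliminating P₂: 9×(1) − 1×(2) gives 98P₁ = 617, so P₁ = 617/98.
Back-substitute into (2): P₂ = (355 − 1×617/98) / 9 = 3797/98.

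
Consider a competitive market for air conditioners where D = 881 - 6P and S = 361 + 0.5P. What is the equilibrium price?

Set D = S: 881 - 6P = 361 + 0.5P.
520 = 6.5P, so P* = 80.
Q* = 881 − 6(80) = 401.

P* = 80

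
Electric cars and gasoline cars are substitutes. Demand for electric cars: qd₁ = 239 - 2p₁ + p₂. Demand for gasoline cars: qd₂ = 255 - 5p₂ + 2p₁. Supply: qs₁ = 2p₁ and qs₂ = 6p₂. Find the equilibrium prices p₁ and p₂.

Market 1: 239 - 2p₁ + p₂ = 2p₁ → 4p₁ - p₂ = 239.
Market 2: 11p₂ - 2p₁ = 255.
Eliminating p₂: 11×(1) + 1×(2) gives 42p₁ = 2884, so p₁ = 206/3.
Back-substitute into (2): p₂ = (255 + 2×206/3) / 11 = 107/3.

p₁ = 206/3, p₂ = 107/3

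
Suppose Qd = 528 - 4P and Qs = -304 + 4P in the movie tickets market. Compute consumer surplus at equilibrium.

Equilibrium: 528 - 4P = -304 + 4P gives P* = 104, Q* = 112.
Demand choke price (Qd = 0): P = 132.
CS = ½(132 − 104)(112) = 1568.

Consumer surplus = 1568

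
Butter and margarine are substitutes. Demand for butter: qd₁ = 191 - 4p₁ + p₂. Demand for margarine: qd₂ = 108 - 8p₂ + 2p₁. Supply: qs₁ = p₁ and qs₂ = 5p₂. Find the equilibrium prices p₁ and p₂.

p₁ = 2591/63, p₂ = 922/63

Market 1: 191 - 4p₁ + p₂ = p₁ → 5p₁ - p₂ = 191.
Market 2: 13p₂ - 2p₁ = 108.
Eliminating p₂: 13×(1) + 1×(2) gives 63p₁ = 2591, so p₁ = 2591/63.
Back-substitute into (2): p₂ = (108 + 2×2591/63) / 13 = 922/63.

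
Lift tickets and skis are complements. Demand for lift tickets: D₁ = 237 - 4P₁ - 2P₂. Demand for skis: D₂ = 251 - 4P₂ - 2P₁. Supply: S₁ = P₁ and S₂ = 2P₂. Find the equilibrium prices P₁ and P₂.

P₁ = 460/13, P₂ = 781/26

Market 1: 237 - 4P₁ - 2P₂ = P₁ → 5P₁ + 2P₂ = 237.
Market 2: 6P₂ + 2P₁ = 251.
Eliminating P₂: 6×(1) − 2×(2) gives 26P₁ = 920, so P₁ = 460/13.
Back-substitute into (2): P₂ = (251 − 2×460/13) / 6 = 781/26.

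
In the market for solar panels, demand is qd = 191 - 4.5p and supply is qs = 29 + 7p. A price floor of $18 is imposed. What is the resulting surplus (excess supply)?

Surplus = 45

Equilibrium price would be p* = 324/23, so the floor at 18 binds.
At p = 18: qd = 110, qs = 155.
Surplus = 155 − 110 = 45.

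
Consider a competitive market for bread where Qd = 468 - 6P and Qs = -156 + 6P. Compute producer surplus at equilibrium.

Equilibrium: 468 - 6P = -156 + 6P gives P* = 52, Q* = 156.
Supply starts at P = 26 (where Qs = 0).
PS = ½(52 − 26)(156) = 2028.

Producer surplus = 2028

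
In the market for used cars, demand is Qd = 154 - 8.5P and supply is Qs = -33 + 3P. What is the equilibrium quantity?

Q* = 363/23

Set Qd = Qs: 154 - 8.5P = -33 + 3P.
187 = 11.5P, so P* = 374/23.
Q* = 154 − 8.5(374/23) = 363/23.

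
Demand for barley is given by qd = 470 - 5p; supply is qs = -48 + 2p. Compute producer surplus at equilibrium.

Equilibrium: 470 - 5p = -48 + 2p gives p* = 74, q* = 100.
Supply starts at p = 24 (where qs = 0).
PS = ½(74 − 24)(100) = 2500.

Producer surplus = 2500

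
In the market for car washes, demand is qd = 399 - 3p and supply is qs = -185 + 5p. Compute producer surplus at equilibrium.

Equilibrium: 399 - 3p = -185 + 5p gives p* = 73, q* = 180.
Supply starts at p = 37 (where qs = 0).
PS = ½(73 − 37)(180) = 3240.

Producer surplus = 3240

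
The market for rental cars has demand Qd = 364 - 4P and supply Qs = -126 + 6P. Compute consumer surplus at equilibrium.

Equilibrium: 364 - 4P = -126 + 6P gives P* = 49, Q* = 168.
Demand choke price (Qd = 0): P = 91.
CS = ½(91 − 49)(168) = 3528.

Consumer surplus = 3528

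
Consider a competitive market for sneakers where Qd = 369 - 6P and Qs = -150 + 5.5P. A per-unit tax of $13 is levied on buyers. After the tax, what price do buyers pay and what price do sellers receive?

Buyers pay 1181/23, sellers receive 882/23

Pre-tax equilibrium: P* = 1038/23, Q* = 2259/23.
Tax on buyers shifts demand to Qd = 369 − 6(P + 13) = 291 - 6P.
291 - 6P = -150 + 5.5P gives seller price Ps = 882/23; buyers pay Pb = 882/23 + 13 = 1181/23.
New quantity: Q = 369 − 6(1181/23) = 1401/23.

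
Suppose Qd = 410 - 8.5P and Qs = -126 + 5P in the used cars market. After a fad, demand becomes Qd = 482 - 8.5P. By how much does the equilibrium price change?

Original equilibrium: P* = 1072/27, Q* = 1958/27.
New equilibrium: 482 - 8.5P = -126 + 5P, so 608 = 13.5P and P' = 1216/27; Q' = 482 − 8.5(1216/27) = 2678/27.
Change in price: 1216/27 − 1072/27 = 16/3.

ΔP = 16/3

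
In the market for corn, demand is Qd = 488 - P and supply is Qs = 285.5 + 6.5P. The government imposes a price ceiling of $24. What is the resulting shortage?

Shortage = 22.5

Equilibrium price would be P* = 27, so the ceiling at 24 binds.
At P = 24: Qd = 488 − 1(24) = 464, Qs = 285.5 + 6.5(24) = 441.5.
Shortage = 464 − 441.5 = 22.5.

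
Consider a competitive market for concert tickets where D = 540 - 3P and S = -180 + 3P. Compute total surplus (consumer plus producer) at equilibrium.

Total surplus = 10800

Equilibrium: 540 - 3P = -180 + 3P gives P* = 120, Q* = 180.
Demand choke price: P = 180; supply starts at P = 60.
CS = ½(180 − 120)(180) = 5400; PS = ½(120 − 60)(180) = 5400.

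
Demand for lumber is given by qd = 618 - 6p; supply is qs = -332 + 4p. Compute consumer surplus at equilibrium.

Equilibrium: 618 - 6p = -332 + 4p gives p* = 95, q* = 48.
Demand choke price (qd = 0): p = 103.
CS = ½(103 − 95)(48) = 192.

Consumer surplus = 192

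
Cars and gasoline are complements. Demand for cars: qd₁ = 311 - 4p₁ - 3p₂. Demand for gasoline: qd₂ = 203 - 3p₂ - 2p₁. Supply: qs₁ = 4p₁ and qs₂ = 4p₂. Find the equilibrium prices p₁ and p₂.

p₁ = 31.36, p₂ = 20.04

Market 1: 311 - 4p₁ - 3p₂ = 4p₁ → 8p₁ + 3p₂ = 311.
Market 2: 7p₂ + 2p₁ = 203.
Eliminating p₂: 7×(1) − 3×(2) gives 50p₁ = 1568, so p₁ = 31.36.
Back-substitute into (2): p₂ = (203 − 2×31.36) / 7 = 20.04.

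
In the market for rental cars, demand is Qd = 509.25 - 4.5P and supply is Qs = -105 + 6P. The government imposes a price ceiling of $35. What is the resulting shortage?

Shortage = 246.75

Equilibrium price would be P* = 58.5, so the ceiling at 35 binds.
At P = 35: Qd = 509.25 − 4.5(35) = 351.75, Qs = -105 + 6(35) = 105.
Shortage = 351.75 − 105 = 246.75.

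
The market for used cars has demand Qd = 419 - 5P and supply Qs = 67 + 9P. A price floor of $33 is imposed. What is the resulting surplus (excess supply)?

Equilibrium price would be P* = 176/7, so the floor at 33 binds.
At P = 33: Qd = 254, Qs = 364.
Surplus = 364 − 254 = 110.

Surplus = 110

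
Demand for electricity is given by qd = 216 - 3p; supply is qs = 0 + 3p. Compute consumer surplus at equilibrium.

Equilibrium: 216 - 3p = 0 + 3p gives p* = 36, q* = 108.
Demand choke price (qd = 0): p = 72.
CS = ½(72 − 36)(108) = 1944.

Consumer surplus = 1944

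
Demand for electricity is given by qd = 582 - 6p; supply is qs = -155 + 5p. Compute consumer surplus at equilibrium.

Equilibrium: 582 - 6p = -155 + 5p gives p* = 67, q* = 180.
Demand choke price (qd = 0): p = 97.
CS = ½(97 − 67)(180) = 2700.

Consumer surplus = 2700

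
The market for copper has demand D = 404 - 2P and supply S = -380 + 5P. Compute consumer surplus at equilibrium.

Consumer surplus = 8100

Equilibrium: 404 - 2P = -380 + 5P gives P* = 112, Q* = 180.
Demand choke price (D = 0): P = 202.
CS = ½(202 − 112)(180) = 8100.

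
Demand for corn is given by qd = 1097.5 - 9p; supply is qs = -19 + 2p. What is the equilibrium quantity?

q* = 184

Set qd = qs: 1097.5 - 9p = -19 + 2p.
1116.5 = 11p, so p* = 101.5.
q* = 1097.5 − 9(101.5) = 184.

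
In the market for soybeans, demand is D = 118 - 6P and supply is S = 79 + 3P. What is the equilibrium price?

P* = 13/3

Set D = S: 118 - 6P = 79 + 3P.
39 = 9P, so P* = 13/3.
Q* = 118 − 6(13/3) = 92.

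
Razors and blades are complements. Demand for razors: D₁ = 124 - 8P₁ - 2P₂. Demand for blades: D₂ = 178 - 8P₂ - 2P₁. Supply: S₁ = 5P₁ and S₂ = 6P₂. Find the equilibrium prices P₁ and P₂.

P₁ = 690/89, P₂ = 1033/89

Market 1: 124 - 8P₁ - 2P₂ = 5P₁ → 13P₁ + 2P₂ = 124.
Market 2: 14P₂ + 2P₁ = 178.
Eliminating P₂: 14×(1) − 2×(2) gives 178P₁ = 1380, so P₁ = 690/89.
Back-substitute into (2): P₂ = (178 − 2×690/89) / 14 = 1033/89.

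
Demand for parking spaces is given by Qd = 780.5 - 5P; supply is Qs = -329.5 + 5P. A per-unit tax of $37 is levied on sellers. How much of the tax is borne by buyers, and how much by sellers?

Buyers bear $18.5, sellers bear $18.5

Pre-tax equilibrium: P* = 111, Q* = 225.5.
Tax on sellers shifts supply to Qs = -329.5 + 5(P − 37) = -514.5 + 5P.
780.5 - 5P = -514.5 + 5P gives buyer price Pb = 129.5; sellers receive Ps = 129.5 − 37 = 92.5.
New quantity: Q = 780.5 − 5(129.5) = 133.
Buyer burden = 129.5 − 111 = 18.5; seller burden = 111 − 92.5 = 18.5.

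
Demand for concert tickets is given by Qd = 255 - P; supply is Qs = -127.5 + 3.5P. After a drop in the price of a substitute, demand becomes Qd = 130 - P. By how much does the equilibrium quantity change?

ΔQ = -875/9

Original equilibrium: P* = 85, Q* = 170.
New equilibrium: 130 - P = -127.5 + 3.5P, so 257.5 = 4.5P and P' = 515/9; Q' = 130 − 1(515/9) = 655/9.
Change in quantity: 655/9 − 170 = -875/9.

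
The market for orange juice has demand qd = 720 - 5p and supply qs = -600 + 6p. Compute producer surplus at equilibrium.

Producer surplus = 1200

Equilibrium: 720 - 5p = -600 + 6p gives p* = 120, q* = 120.
Supply starts at p = 100 (where qs = 0).
PS = ½(120 − 100)(120) = 1200.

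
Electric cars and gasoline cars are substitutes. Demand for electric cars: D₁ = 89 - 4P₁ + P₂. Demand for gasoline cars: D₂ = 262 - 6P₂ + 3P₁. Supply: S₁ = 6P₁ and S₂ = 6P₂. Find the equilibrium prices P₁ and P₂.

P₁ = 1330/117, P₂ = 2887/117

Market 1: 89 - 4P₁ + P₂ = 6P₁ → 10P₁ - P₂ = 89.
Market 2: 12P₂ - 3P₁ = 262.
Eliminating P₂: 12×(1) + 1×(2) gives 117P₁ = 1330, so P₁ = 1330/117.
Back-substitute into (2): P₂ = (262 + 3×1330/117) / 12 = 2887/117.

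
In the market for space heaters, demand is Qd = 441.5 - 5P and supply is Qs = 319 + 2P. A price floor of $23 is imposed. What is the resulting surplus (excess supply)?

Surplus = 38.5

Equilibrium price would be P* = 17.5, so the floor at 23 binds.
At P = 23: Qd = 326.5, Qs = 365.
Surplus = 365 − 326.5 = 38.5.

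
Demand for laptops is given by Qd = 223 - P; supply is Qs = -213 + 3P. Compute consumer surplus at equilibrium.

Equilibrium: 223 - P = -213 + 3P gives P* = 109, Q* = 114.
Demand choke price (Qd = 0): P = 223.
CS = ½(223 − 109)(114) = 6498.

Consumer surplus = 6498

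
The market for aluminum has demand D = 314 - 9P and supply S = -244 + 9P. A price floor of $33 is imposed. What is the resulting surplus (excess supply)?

Surplus = 36

Equilibrium price would be P* = 31, so the floor at 33 binds.
At P = 33: D = 17, S = 53.
Surplus = 53 − 17 = 36.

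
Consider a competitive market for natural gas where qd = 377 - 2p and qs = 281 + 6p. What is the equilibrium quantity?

q* = 353

Set qd = qs: 377 - 2p = 281 + 6p.
96 = 8p, so p* = 12.
q* = 377 − 2(12) = 353.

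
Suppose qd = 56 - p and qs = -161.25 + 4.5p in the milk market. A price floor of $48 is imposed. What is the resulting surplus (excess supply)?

Surplus = 46.75

Equilibrium price would be p* = 39.5, so the floor at 48 binds.
At p = 48: qd = 8, qs = 54.75.
Surplus = 54.75 − 8 = 46.75.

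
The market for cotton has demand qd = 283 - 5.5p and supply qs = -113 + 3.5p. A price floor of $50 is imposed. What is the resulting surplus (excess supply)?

Equilibrium price would be p* = 44, so the floor at 50 binds.
At p = 50: qd = 8, qs = 62.
Surplus = 62 − 8 = 54.

Surplus = 54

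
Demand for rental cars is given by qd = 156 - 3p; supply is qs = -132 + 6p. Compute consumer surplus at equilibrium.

Equilibrium: 156 - 3p = -132 + 6p gives p* = 32, q* = 60.
Demand choke price (qd = 0): p = 52.
CS = ½(52 − 32)(60) = 600.

Consumer surplus = 600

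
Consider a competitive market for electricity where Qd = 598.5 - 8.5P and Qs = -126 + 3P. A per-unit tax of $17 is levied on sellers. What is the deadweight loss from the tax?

Deadweight loss = 14739/46

Pre-tax equilibrium: P* = 63, Q* = 63.
Tax on sellers shifts supply to Qs = -126 + 3(P − 17) = -177 + 3P.
598.5 - 8.5P = -177 + 3P gives buyer price Pb = 1551/23; sellers receive Ps = 1551/23 − 17 = 1160/23.
New quantity: Q = 598.5 − 8.5(1551/23) = 582/23.
DWL = ½ × 17 × (63 − 582/23) = 14739/46.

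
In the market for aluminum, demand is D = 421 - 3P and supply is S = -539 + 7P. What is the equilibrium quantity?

Set D = S: 421 - 3P = -539 + 7P.
960 = 10P, so P* = 96.
Q* = 421 − 3(96) = 133.

Q* = 133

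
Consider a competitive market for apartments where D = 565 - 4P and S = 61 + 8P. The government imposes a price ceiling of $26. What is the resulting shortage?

Equilibrium price would be P* = 42, so the ceiling at 26 binds.
At P = 26: D = 565 − 4(26) = 461, S = 61 + 8(26) = 269.
Shortage = 461 − 269 = 192.

Shortage = 192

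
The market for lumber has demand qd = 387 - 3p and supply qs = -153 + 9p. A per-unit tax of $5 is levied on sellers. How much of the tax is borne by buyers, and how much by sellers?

Buyers bear $3.75, sellers bear $1.25

Pre-tax equilibrium: p* = 45, q* = 252.
Tax on sellers shifts supply to qs = -153 + 9(p − 5) = -198 + 9p.
387 - 3p = -198 + 9p gives buyer price pb = 48.75; sellers receive ps = 48.75 − 5 = 43.75.
New quantity: q = 387 − 3(48.75) = 240.75.
Buyer burden = 48.75 − 45 = 3.75; seller burden = 45 − 43.75 = 1.25.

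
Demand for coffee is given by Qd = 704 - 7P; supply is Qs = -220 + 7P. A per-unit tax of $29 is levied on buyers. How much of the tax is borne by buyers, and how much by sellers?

Pre-tax equilibrium: P* = 66, Q* = 242.
Tax on buyers shifts demand to Qd = 704 − 7(P + 29) = 501 - 7P.
501 - 7P = -220 + 7P gives seller price Ps = 51.5; buyers pay Pb = 51.5 + 29 = 80.5.
New quantity: Q = 704 − 7(80.5) = 140.5.
Buyer burden = 80.5 − 66 = 14.5; seller burden = 66 − 51.5 = 14.5.

Buyers bear $14.5, sellers bear $14.5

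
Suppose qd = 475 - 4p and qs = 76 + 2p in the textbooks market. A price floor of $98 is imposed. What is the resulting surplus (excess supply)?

Surplus = 189

Equilibrium price would be p* = 66.5, so the floor at 98 binds.
At p = 98: qd = 83, qs = 272.
Surplus = 272 − 83 = 189.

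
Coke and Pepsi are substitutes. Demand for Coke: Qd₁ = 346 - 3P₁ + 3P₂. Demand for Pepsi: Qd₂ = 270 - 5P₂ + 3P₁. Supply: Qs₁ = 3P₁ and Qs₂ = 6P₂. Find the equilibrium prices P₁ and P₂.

P₁ = 4616/57, P₂ = 886/19

Market 1: 346 - 3P₁ + 3P₂ = 3P₁ → 6P₁ - 3P₂ = 346.
Market 2: 11P₂ - 3P₁ = 270.
Eliminating P₂: 11×(1) + 3×(2) gives 57P₁ = 4616, so P₁ = 4616/57.
Back-substitute into (2): P₂ = (270 + 3×4616/57) / 11 = 886/19.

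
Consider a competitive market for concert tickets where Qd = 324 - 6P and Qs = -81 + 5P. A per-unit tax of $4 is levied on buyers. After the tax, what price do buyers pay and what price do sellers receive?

Buyers pay 425/11, sellers receive 381/11

Pre-tax equilibrium: P* = 405/11, Q* = 1134/11.
Tax on buyers shifts demand to Qd = 324 − 6(P + 4) = 300 - 6P.
300 - 6P = -81 + 5P gives seller price Ps = 381/11; buyers pay Pb = 381/11 + 4 = 425/11.
New quantity: Q = 324 − 6(425/11) = 1014/11.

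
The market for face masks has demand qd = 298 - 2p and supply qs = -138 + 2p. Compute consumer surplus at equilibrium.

Consumer surplus = 1600

Equilibrium: 298 - 2p = -138 + 2p gives p* = 109, q* = 80.
Demand choke price (qd = 0): p = 149.
CS = ½(149 − 109)(80) = 1600.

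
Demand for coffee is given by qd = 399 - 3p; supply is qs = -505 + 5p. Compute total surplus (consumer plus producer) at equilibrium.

Equilibrium: 399 - 3p = -505 + 5p gives p* = 113, q* = 60.
Demand choke price: p = 133; supply starts at p = 101.
CS = ½(133 − 113)(60) = 600; PS = ½(113 − 101)(60) = 360.

Total surplus = 960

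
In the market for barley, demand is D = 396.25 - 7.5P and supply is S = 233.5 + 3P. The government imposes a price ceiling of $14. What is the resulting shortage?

Shortage = 15.75

Equilibrium price would be P* = 15.5, so the ceiling at 14 binds.
At P = 14: D = 396.25 − 7.5(14) = 291.25, S = 233.5 + 3(14) = 275.5.
Shortage = 291.25 − 275.5 = 15.75.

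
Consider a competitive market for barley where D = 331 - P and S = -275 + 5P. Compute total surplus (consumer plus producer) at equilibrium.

Equilibrium: 331 - P = -275 + 5P gives P* = 101, Q* = 230.
Demand choke price: P = 331; supply starts at P = 55.
CS = ½(331 − 101)(230) = 26450; PS = ½(101 − 55)(230) = 5290.

Total surplus = 31740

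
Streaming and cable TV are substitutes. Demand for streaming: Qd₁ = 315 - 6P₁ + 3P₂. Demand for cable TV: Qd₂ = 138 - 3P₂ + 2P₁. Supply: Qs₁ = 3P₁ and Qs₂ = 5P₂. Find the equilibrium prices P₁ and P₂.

Market 1: 315 - 6P₁ + 3P₂ = 3P₁ → 9P₁ - 3P₂ = 315.
Market 2: 8P₂ - 2P₁ = 138.
Eliminating P₂: 8×(1) + 3×(2) gives 66P₁ = 2934, so P₁ = 489/11.
Back-substitute into (2): P₂ = (138 + 2×489/11) / 8 = 312/11.

P₁ = 489/11, P₂ = 312/11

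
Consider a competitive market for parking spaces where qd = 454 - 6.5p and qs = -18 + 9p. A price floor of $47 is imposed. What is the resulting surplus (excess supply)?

Equilibrium price would be p* = 944/31, so the floor at 47 binds.
At p = 47: qd = 148.5, qs = 405.
Surplus = 405 − 148.5 = 256.5.

Surplus = 256.5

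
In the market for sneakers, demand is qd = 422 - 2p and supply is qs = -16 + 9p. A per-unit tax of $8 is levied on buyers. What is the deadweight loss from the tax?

Deadweight loss = 576/11

Pre-tax equilibrium: p* = 438/11, q* = 3766/11.
Tax on buyers shifts demand to qd = 422 − 2(p + 8) = 406 - 2p.
406 - 2p = -16 + 9p gives seller price ps = 422/11; buyers pay pb = 422/11 + 8 = 510/11.
New quantity: q = 422 − 2(510/11) = 3622/11.
DWL = ½ × 8 × (3766/11 − 3622/11) = 576/11.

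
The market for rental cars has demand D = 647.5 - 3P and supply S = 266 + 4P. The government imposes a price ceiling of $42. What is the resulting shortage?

Equilibrium price would be P* = 54.5, so the ceiling at 42 binds.
At P = 42: D = 647.5 − 3(42) = 521.5, S = 266 + 4(42) = 434.
Shortage = 521.5 − 434 = 87.5.

Shortage = 87.5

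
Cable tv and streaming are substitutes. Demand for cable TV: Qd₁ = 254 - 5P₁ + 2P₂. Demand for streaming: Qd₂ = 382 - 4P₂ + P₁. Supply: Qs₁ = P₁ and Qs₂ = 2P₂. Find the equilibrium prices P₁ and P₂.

P₁ = 1144/17, P₂ = 1273/17

Market 1: 254 - 5P₁ + 2P₂ = P₁ → 6P₁ - 2P₂ = 254.
Market 2: 6P₂ - P₁ = 382.
Eliminating P₂: 6×(1) + 2×(2) gives 34P₁ = 2288, so P₁ = 1144/17.
Back-substitute into (2): P₂ = (382 + 1×1144/17) / 6 = 1273/17.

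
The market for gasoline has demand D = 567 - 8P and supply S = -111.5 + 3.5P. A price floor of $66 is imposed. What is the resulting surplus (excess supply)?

Equilibrium price would be P* = 59, so the floor at 66 binds.
At P = 66: D = 39, S = 119.5.
Surplus = 119.5 − 39 = 80.5.

Surplus = 80.5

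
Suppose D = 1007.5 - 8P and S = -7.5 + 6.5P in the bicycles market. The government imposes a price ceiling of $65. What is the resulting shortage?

Equilibrium price would be P* = 70, so the ceiling at 65 binds.
At P = 65: D = 1007.5 − 8(65) = 487.5, S = -7.5 + 6.5(65) = 415.
Shortage = 487.5 − 415 = 72.5.

Shortage = 72.5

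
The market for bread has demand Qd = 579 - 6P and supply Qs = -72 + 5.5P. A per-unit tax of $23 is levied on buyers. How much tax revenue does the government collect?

Tax revenue = 3987

Pre-tax equilibrium: P* = 1302/23, Q* = 5505/23.
Tax on buyers shifts demand to Qd = 579 − 6(P + 23) = 441 - 6P.
441 - 6P = -72 + 5.5P gives seller price Ps = 1026/23; buyers pay Pb = 1026/23 + 23 = 1555/23.
New quantity: Q = 579 − 6(1555/23) = 3987/23.
Revenue = 23 × 3987/23 = 3987.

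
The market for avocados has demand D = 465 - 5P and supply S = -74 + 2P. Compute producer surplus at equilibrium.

Equilibrium: 465 - 5P = -74 + 2P gives P* = 77, Q* = 80.
Supply starts at P = 37 (where S = 0).
PS = ½(77 − 37)(80) = 1600.

Producer surplus = 1600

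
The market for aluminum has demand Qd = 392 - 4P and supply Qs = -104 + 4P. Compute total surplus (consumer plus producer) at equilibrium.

Total surplus = 5184

Equilibrium: 392 - 4P = -104 + 4P gives P* = 62, Q* = 144.
Demand choke price: P = 98; supply starts at P = 26.
CS = ½(98 − 62)(144) = 2592; PS = ½(62 − 26)(144) = 2592.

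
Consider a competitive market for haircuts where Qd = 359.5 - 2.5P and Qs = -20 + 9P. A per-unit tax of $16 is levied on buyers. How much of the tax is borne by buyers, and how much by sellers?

Buyers bear 288/23, sellers bear 80/23

Pre-tax equilibrium: P* = 33, Q* = 277.
Tax on buyers shifts demand to Qd = 359.5 − 2.5(P + 16) = 319.5 - 2.5P.
319.5 - 2.5P = -20 + 9P gives seller price Ps = 679/23; buyers pay Pb = 679/23 + 16 = 1047/23.
New quantity: Q = 359.5 − 2.5(1047/23) = 5651/23.
Buyer burden = 1047/23 − 33 = 288/23; seller burden = 33 − 679/23 = 80/23.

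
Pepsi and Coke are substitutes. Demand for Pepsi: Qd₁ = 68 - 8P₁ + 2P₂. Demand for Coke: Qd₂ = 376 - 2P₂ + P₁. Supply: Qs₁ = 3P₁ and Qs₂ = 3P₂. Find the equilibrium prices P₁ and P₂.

Market 1: 68 - 8P₁ + 2P₂ = 3P₁ → 11P₁ - 2P₂ = 68.
Market 2: 5P₂ - P₁ = 376.
Eliminating P₂: 5×(1) + 2×(2) gives 53P₁ = 1092, so P₁ = 1092/53.
Back-substitute into (2): P₂ = (376 + 1×1092/53) / 5 = 4204/53.

P₁ = 1092/53, P₂ = 4204/53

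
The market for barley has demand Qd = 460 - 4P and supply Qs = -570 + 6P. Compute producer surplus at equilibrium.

Producer surplus = 192

Equilibrium: 460 - 4P = -570 + 6P gives P* = 103, Q* = 48.
Supply starts at P = 95 (where Qs = 0).
PS = ½(103 − 95)(48) = 192.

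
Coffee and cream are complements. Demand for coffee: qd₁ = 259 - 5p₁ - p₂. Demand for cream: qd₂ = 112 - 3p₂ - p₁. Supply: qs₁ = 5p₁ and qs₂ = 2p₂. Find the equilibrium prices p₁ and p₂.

p₁ = 169/7, p₂ = 123/7

Market 1: 259 - 5p₁ - p₂ = 5p₁ → 10p₁ + p₂ = 259.
Market 2: 5p₂ + p₁ = 112.
Eliminating p₂: 5×(1) − 1×(2) gives 49p₁ = 1183, so p₁ = 169/7.
Back-substitute into (2): p₂ = (112 − 1×169/7) / 5 = 123/7.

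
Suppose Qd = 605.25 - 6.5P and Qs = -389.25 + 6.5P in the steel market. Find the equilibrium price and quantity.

P* = 76.5, Q* = 108

Set Qd = Qs: 605.25 - 6.5P = -389.25 + 6.5P.
994.5 = 13P, so P* = 76.5.
Q* = 605.25 − 6.5(76.5) = 108.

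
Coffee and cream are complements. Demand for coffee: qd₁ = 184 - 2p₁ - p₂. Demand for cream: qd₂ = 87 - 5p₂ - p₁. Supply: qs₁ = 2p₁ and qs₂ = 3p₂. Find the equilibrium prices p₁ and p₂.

Market 1: 184 - 2p₁ - p₂ = 2p₁ → 4p₁ + p₂ = 184.
Market 2: 8p₂ + p₁ = 87.
Eliminating p₂: 8×(1) − 1×(2) gives 31p₁ = 1385, so p₁ = 1385/31.
Back-substitute into (2): p₂ = (87 − 1×1385/31) / 8 = 164/31.

p₁ = 1385/31, p₂ = 164/31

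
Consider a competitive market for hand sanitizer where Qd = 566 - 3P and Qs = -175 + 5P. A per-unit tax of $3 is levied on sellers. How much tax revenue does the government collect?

Pre-tax equilibrium: P* = 92.625, Q* = 288.125.
Tax on sellers shifts supply to Qs = -175 + 5(P − 3) = -190 + 5P.
566 - 3P = -190 + 5P gives buyer price Pb = 94.5; sellers receive Ps = 94.5 − 3 = 91.5.
New quantity: Q = 566 − 3(94.5) = 282.5.
Revenue = 3 × 282.5 = 847.5.

Tax revenue = 847.5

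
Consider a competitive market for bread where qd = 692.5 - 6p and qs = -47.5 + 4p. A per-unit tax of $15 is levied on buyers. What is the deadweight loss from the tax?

Pre-tax equilibrium: p* = 74, q* = 248.5.
Tax on buyers shifts demand to qd = 692.5 − 6(p + 15) = 602.5 - 6p.
602.5 - 6p = -47.5 + 4p gives seller price ps = 65; buyers pay pb = 65 + 15 = 80.
New quantity: q = 692.5 − 6(80) = 212.5.
DWL = ½ × 15 × (248.5 − 212.5) = 270.

Deadweight loss = 270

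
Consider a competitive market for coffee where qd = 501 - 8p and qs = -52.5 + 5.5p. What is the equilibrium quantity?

Set qd = qs: 501 - 8p = -52.5 + 5.5p.
553.5 = 13.5p, so p* = 41.
q* = 501 − 8(41) = 173.

q* = 173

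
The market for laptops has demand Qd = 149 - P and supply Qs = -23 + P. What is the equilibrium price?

Set Qd = Qs: 149 - P = -23 + P.
172 = 2P, so P* = 86.
Q* = 149 − 1(86) = 63.

P* = 86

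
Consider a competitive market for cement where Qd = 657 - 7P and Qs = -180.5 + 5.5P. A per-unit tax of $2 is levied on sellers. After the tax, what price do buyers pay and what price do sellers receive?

Buyers pay $67.88, sellers receive $65.88

Pre-tax equilibrium: P* = 67, Q* = 188.
Tax on sellers shifts supply to Qs = -180.5 + 5.5(P − 2) = -191.5 + 5.5P.
657 - 7P = -191.5 + 5.5P gives buyer price Pb = 67.88; sellers receive Ps = 67.88 − 2 = 65.88.
New quantity: Q = 657 − 7(67.88) = 181.84.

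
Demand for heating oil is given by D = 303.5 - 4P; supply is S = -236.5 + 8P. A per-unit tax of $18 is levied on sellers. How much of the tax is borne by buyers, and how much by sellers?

Pre-tax equilibrium: P* = 45, Q* = 123.5.
Tax on sellers shifts supply to S = -236.5 + 8(P − 18) = -380.5 + 8P.
303.5 - 4P = -380.5 + 8P gives buyer price Pb = 57; sellers receive Ps = 57 − 18 = 39.
New quantity: Q = 303.5 − 4(57) = 75.5.
Buyer burden = 57 − 45 = 12; seller burden = 45 − 39 = 6.

Buyers bear $12, sellers bear $6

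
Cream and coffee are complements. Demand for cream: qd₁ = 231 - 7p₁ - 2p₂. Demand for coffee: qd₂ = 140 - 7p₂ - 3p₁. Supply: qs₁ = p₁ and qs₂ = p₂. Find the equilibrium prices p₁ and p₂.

p₁ = 784/29, p₂ = 427/58

Market 1: 231 - 7p₁ - 2p₂ = p₁ → 8p₁ + 2p₂ = 231.
Market 2: 8p₂ + 3p₁ = 140.
Eliminating p₂: 8×(1) − 2×(2) gives 58p₁ = 1568, so p₁ = 784/29.
Back-substitute into (2): p₂ = (140 − 3×784/29) / 8 = 427/58.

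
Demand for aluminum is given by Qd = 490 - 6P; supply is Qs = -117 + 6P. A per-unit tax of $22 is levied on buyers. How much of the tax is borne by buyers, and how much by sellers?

Buyers bear $11, sellers bear $11

Pre-tax equilibrium: P* = 607/12, Q* = 186.5.
Tax on buyers shifts demand to Qd = 490 − 6(P + 22) = 358 - 6P.
358 - 6P = -117 + 6P gives seller price Ps = 475/12; buyers pay Pb = 475/12 + 22 = 739/12.
New quantity: Q = 490 − 6(739/12) = 120.5.
Buyer burden = 739/12 − 607/12 = 11; seller burden = 607/12 − 475/12 = 11.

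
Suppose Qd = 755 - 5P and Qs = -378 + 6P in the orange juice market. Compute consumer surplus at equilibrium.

Consumer surplus = 5760

Equilibrium: 755 - 5P = -378 + 6P gives P* = 103, Q* = 240.
Demand choke price (Qd = 0): P = 151.
CS = ½(151 − 103)(240) = 5760.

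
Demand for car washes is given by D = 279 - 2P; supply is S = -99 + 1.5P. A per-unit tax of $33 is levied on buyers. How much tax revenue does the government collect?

Pre-tax equilibrium: P* = 108, Q* = 63.
Tax on buyers shifts demand to D = 279 − 2(P + 33) = 213 - 2P.
213 - 2P = -99 + 1.5P gives seller price Ps = 624/7; buyers pay Pb = 624/7 + 33 = 855/7.
New quantity: Q = 279 − 2(855/7) = 243/7.
Revenue = 33 × 243/7 = 8019/7.

Tax revenue = 8019/7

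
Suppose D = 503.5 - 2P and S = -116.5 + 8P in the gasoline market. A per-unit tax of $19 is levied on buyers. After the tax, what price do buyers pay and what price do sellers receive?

Buyers pay $77.2, sellers receive $58.2

Pre-tax equilibrium: P* = 62, Q* = 379.5.
Tax on buyers shifts demand to D = 503.5 − 2(P + 19) = 465.5 - 2P.
465.5 - 2P = -116.5 + 8P gives seller price Ps = 58.2; buyers pay Pb = 58.2 + 19 = 77.2.
New quantity: Q = 503.5 − 2(77.2) = 349.1.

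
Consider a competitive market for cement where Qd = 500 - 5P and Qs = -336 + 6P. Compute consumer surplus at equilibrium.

Equilibrium: 500 - 5P = -336 + 6P gives P* = 76, Q* = 120.
Demand choke price (Qd = 0): P = 100.
CS = ½(100 − 76)(120) = 1440.

Consumer surplus = 1440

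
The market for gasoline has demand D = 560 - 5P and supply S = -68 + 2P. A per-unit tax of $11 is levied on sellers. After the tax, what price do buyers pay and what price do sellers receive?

Buyers pay 650/7, sellers receive 573/7

Pre-tax equilibrium: P* = 628/7, Q* = 780/7.
Tax on sellers shifts supply to S = -68 + 2(P − 11) = -90 + 2P.
560 - 5P = -90 + 2P gives buyer price Pb = 650/7; sellers receive Ps = 650/7 − 11 = 573/7.
New quantity: Q = 560 − 5(650/7) = 670/7.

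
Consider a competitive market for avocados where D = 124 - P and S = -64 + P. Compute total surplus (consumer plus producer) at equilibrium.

Equilibrium: 124 - P = -64 + P gives P* = 94, Q* = 30.
Demand choke price: P = 124; supply starts at P = 64.
CS = ½(124 − 94)(30) = 450; PS = ½(94 − 64)(30) = 450.

Total surplus = 900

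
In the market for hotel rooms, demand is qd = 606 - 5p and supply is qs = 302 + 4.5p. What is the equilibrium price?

p* = 32

Set qd = qs: 606 - 5p = 302 + 4.5p.
304 = 9.5p, so p* = 32.
q* = 606 − 5(32) = 446.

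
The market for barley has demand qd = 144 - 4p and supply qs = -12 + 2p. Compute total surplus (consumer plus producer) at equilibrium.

Equilibrium: 144 - 4p = -12 + 2p gives p* = 26, q* = 40.
Demand choke price: p = 36; supply starts at p = 6.
CS = ½(36 − 26)(40) = 200; PS = ½(26 − 6)(40) = 400.

Total surplus = 600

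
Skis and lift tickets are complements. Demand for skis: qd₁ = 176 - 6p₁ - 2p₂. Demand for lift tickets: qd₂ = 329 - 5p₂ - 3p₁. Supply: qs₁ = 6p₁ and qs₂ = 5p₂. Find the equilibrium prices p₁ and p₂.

Market 1: 176 - 6p₁ - 2p₂ = 6p₁ → 12p₁ + 2p₂ = 176.
Market 2: 10p₂ + 3p₁ = 329.
Eliminating p₂: 10×(1) − 2×(2) gives 114p₁ = 1102, so p₁ = 29/3.
Back-substitute into (2): p₂ = (329 − 3×29/3) / 10 = 30.

p₁ = 29/3, p₂ = 30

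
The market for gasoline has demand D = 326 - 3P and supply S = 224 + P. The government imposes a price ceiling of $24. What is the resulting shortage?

Equilibrium price would be P* = 25.5, so the ceiling at 24 binds.
At P = 24: D = 326 − 3(24) = 254, S = 224 + 1(24) = 248.
Shortage = 254 − 248 = 6.

Shortage = 6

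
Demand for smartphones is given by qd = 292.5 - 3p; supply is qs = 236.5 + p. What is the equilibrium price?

p* = 14

Set qd = qs: 292.5 - 3p = 236.5 + p.
56 = 4p, so p* = 14.
q* = 292.5 − 3(14) = 250.5.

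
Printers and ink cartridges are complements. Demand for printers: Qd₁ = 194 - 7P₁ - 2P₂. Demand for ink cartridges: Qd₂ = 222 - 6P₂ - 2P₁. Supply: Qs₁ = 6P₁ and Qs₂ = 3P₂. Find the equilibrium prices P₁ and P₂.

Market 1: 194 - 7P₁ - 2P₂ = 6P₁ → 13P₁ + 2P₂ = 194.
Market 2: 9P₂ + 2P₁ = 222.
Eliminating P₂: 9×(1) − 2×(2) gives 113P₁ = 1302, so P₁ = 1302/113.
Back-substitute into (2): P₂ = (222 − 2×1302/113) / 9 = 2498/113.

P₁ = 1302/113, P₂ = 2498/113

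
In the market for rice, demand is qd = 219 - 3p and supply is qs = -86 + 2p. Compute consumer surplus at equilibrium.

Equilibrium: 219 - 3p = -86 + 2p gives p* = 61, q* = 36.
Demand choke price (qd = 0): p = 73.
CS = ½(73 − 61)(36) = 216.

Consumer surplus = 216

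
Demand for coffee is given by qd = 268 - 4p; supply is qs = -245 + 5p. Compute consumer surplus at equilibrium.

Equilibrium: 268 - 4p = -245 + 5p gives p* = 57, q* = 40.
Demand choke price (qd = 0): p = 67.
CS = ½(67 − 57)(40) = 200.

Consumer surplus = 200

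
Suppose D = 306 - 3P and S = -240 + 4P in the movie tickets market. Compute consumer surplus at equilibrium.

Equilibrium: 306 - 3P = -240 + 4P gives P* = 78, Q* = 72.
Demand choke price (D = 0): P = 102.
CS = ½(102 − 78)(72) = 864.

Consumer surplus = 864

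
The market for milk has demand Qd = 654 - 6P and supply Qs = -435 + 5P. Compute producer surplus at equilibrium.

Equilibrium: 654 - 6P = -435 + 5P gives P* = 99, Q* = 60.
Supply starts at P = 87 (where Qs = 0).
PS = ½(99 − 87)(60) = 360.

Producer surplus = 360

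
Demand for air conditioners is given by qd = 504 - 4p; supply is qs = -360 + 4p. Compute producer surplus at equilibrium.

Producer surplus = 648

Equilibrium: 504 - 4p = -360 + 4p gives p* = 108, q* = 72.
Supply starts at p = 90 (where qs = 0).
PS = ½(108 − 90)(72) = 648.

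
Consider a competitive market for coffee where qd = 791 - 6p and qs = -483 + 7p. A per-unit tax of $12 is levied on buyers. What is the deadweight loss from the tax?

Deadweight loss = 3024/13

Pre-tax equilibrium: p* = 98, q* = 203.
Tax on buyers shifts demand to qd = 791 − 6(p + 12) = 719 - 6p.
719 - 6p = -483 + 7p gives seller price ps = 1202/13; buyers pay pb = 1202/13 + 12 = 1358/13.
New quantity: q = 791 − 6(1358/13) = 2135/13.
DWL = ½ × 12 × (203 − 2135/13) = 3024/13.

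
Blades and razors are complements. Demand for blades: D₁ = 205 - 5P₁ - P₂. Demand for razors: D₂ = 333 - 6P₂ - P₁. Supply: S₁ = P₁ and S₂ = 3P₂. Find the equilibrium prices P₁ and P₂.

P₁ = 1512/53, P₂ = 1793/53

Market 1: 205 - 5P₁ - P₂ = P₁ → 6P₁ + P₂ = 205.
Market 2: 9P₂ + P₁ = 333.
Eliminating P₂: 9×(1) − 1×(2) gives 53P₁ = 1512, so P₁ = 1512/53.
Back-substitute into (2): P₂ = (333 − 1×1512/53) / 9 = 1793/53.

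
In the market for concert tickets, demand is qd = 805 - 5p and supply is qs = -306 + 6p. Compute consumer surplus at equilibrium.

Equilibrium: 805 - 5p = -306 + 6p gives p* = 101, q* = 300.
Demand choke price (qd = 0): p = 161.
CS = ½(161 − 101)(300) = 9000.

Consumer surplus = 9000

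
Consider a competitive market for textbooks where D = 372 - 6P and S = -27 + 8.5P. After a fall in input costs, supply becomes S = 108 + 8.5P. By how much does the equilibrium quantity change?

Original equilibrium: P* = 798/29, Q* = 6000/29.
New equilibrium: 372 - 6P = 108 + 8.5P, so 264 = 14.5P and P' = 528/29; Q' = 372 − 6(528/29) = 7620/29.
Change in quantity: 7620/29 − 6000/29 = 1620/29.

ΔQ = 1620/29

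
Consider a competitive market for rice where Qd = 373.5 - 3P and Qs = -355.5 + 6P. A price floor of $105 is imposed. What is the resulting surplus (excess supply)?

Equilibrium price would be P* = 81, so the floor at 105 binds.
At P = 105: Qd = 58.5, Qs = 274.5.
Surplus = 274.5 − 58.5 = 216.

Surplus = 216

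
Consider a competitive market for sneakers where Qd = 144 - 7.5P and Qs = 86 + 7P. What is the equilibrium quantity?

Q* = 114

Set Qd = Qs: 144 - 7.5P = 86 + 7P.
58 = 14.5P, so P* = 4.
Q* = 144 − 7.5(4) = 114.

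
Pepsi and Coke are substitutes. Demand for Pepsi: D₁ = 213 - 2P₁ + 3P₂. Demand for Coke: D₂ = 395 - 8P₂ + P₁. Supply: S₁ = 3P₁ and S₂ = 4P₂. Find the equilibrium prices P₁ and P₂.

Market 1: 213 - 2P₁ + 3P₂ = 3P₁ → 5P₁ - 3P₂ = 213.
Market 2: 12P₂ - P₁ = 395.
Eliminating P₂: 12×(1) + 3×(2) gives 57P₁ = 3741, so P₁ = 1247/19.
Back-substitute into (2): P₂ = (395 + 1×1247/19) / 12 = 2188/57.

P₁ = 1247/19, P₂ = 2188/57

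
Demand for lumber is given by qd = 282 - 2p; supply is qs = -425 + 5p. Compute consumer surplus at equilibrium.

Consumer surplus = 1600

Equilibrium: 282 - 2p = -425 + 5p gives p* = 101, q* = 80.
Demand choke price (qd = 0): p = 141.
CS = ½(141 − 101)(80) = 1600.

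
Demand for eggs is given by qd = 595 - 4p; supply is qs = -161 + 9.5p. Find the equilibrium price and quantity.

Set qd = qs: 595 - 4p = -161 + 9.5p.
756 = 13.5p, so p* = 56.
q* = 595 − 4(56) = 371.

p* = 56, q* = 371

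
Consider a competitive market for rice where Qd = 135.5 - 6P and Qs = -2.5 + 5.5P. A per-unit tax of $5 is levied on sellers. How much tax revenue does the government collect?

Pre-tax equilibrium: P* = 12, Q* = 63.5.
Tax on sellers shifts supply to Qs = -2.5 + 5.5(P − 5) = -30 + 5.5P.
135.5 - 6P = -30 + 5.5P gives buyer price Pb = 331/23; sellers receive Ps = 331/23 − 5 = 216/23.
New quantity: Q = 135.5 − 6(331/23) = 2261/46.
Revenue = 5 × 2261/46 = 11305/46.

Tax revenue = 11305/46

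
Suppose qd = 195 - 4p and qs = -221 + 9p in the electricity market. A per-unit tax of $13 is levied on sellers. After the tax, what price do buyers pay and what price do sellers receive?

Pre-tax equilibrium: p* = 32, q* = 67.
Tax on sellers shifts supply to qs = -221 + 9(p − 13) = -338 + 9p.
195 - 4p = -338 + 9p gives buyer price pb = 41; sellers receive ps = 41 − 13 = 28.
New quantity: q = 195 − 4(41) = 31.

Buyers pay $41, sellers receive $28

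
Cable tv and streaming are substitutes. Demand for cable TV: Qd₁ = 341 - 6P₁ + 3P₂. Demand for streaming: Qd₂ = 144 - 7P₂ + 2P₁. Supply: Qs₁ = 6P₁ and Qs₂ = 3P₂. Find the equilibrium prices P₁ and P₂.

P₁ = 1921/57, P₂ = 1205/57

Market 1: 341 - 6P₁ + 3P₂ = 6P₁ → 12P₁ - 3P₂ = 341.
Market 2: 10P₂ - 2P₁ = 144.
Eliminating P₂: 10×(1) + 3×(2) gives 114P₁ = 3842, so P₁ = 1921/57.
Back-substitute into (2): P₂ = (144 + 2×1921/57) / 10 = 1205/57.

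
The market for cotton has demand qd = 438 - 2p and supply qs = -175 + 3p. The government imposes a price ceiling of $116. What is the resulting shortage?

Equilibrium price would be p* = 122.6, so the ceiling at 116 binds.
At p = 116: qd = 438 − 2(116) = 206, qs = -175 + 3(116) = 173.
Shortage = 206 − 173 = 33.

Shortage = 33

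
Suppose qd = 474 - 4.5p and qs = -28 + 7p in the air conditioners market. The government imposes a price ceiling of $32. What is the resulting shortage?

Equilibrium price would be p* = 1004/23, so the ceiling at 32 binds.
At p = 32: qd = 474 − 4.5(32) = 330, qs = -28 + 7(32) = 196.
Shortage = 330 − 196 = 134.

Shortage = 134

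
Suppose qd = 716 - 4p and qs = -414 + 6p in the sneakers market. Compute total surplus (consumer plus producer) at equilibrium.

Total surplus = 14520

Equilibrium: 716 - 4p = -414 + 6p gives p* = 113, q* = 264.
Demand choke price: p = 179; supply starts at p = 69.
CS = ½(179 − 113)(264) = 8712; PS = ½(113 − 69)(264) = 5808.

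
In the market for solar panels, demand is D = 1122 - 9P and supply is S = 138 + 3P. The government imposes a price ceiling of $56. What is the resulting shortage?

Shortage = 312

Equilibrium price would be P* = 82, so the ceiling at 56 binds.
At P = 56: D = 1122 − 9(56) = 618, S = 138 + 3(56) = 306.
Shortage = 618 − 306 = 312.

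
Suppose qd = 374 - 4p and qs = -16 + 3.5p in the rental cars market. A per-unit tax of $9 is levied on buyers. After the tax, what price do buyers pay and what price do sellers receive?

Pre-tax equilibrium: p* = 52, q* = 166.
Tax on buyers shifts demand to qd = 374 − 4(p + 9) = 338 - 4p.
338 - 4p = -16 + 3.5p gives seller price ps = 47.2; buyers pay pb = 47.2 + 9 = 56.2.
New quantity: q = 374 − 4(56.2) = 149.2.

Buyers pay $56.2, sellers receive $47.2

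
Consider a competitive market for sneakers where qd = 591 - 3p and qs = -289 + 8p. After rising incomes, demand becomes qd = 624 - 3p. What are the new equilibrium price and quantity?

Original equilibrium: p* = 80, q* = 351.
New equilibrium: 624 - 3p = -289 + 8p, so 913 = 11p and p' = 83; q' = 624 − 3(83) = 375.

p' = 83, q' = 375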